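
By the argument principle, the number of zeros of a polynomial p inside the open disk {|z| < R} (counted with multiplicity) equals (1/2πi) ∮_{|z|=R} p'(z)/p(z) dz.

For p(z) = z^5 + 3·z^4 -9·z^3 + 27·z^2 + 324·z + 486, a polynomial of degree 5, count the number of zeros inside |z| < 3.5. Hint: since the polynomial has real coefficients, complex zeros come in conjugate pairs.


The zeros of p are: -3, (3 + 3i), (3 - 3i), -3, -3.
Their magnitudes are: 3, 4.243, 4.243, 3, 3.
Zeros with |z| < R = 3.5: -3, -3, -3.
Count = 3.
By the argument principle, (1/2πi) ∮_{|z|=R} p'(z)/p(z) dz equals exactly this count.

Number of zeros inside |z| < 3.5: 3.


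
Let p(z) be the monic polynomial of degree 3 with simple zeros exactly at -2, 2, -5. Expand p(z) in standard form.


The polynomial is p(z) = ∏_{α ∈ S} (z − α), where S = {-2, 2, -5}.
Expanding the product yields: p(z) = z^3 + 5·z^2 -4·z -20.
The resulting polynomial has degree 3 and real coefficients as required.

p(z) = z^3 + 5·z^2 -4·z -20.


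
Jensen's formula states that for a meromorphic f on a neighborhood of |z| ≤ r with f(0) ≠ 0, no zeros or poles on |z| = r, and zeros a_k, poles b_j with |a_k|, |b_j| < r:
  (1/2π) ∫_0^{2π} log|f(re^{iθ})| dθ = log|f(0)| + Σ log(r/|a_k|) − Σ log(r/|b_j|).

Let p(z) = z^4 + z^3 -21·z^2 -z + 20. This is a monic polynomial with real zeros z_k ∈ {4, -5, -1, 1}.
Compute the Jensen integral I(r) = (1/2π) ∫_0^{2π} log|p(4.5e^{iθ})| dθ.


Zeros: -5, -1, 1, 4; r = 4.5.
Inside |z| < r: -1, 1, 4. Outside (|z| ≥ r): -5.
p(0) = 20, so log|p(0)| = log(20) = 2.9957.
Apply Jensen: I(r) = log|p(0)| + Σ_k log(r/|z_k|), summed over zeros inside |z| < r.
  log(r/|z_k|) for z_k = 4: log(4.5/4) = 0.1178
  log(r/|z_k|) for z_k = -1: log(4.5/1) = 1.5041
  log(r/|z_k|) for z_k = 1: log(4.5/1) = 1.5041
  Outside zeros (-5) contribute nothing to the Jensen sum.
Sum over inside zeros: 3.1259.
I(r) = log|p(0)| + (inside sum) = 2.9957 + 3.1259 = 6.1217.
Note: since some zeros are outside |z| ≤ r, the simplified n·log(r) form does NOT apply — only the inside zeros contribute.

I(r) ≈ 6.1217.


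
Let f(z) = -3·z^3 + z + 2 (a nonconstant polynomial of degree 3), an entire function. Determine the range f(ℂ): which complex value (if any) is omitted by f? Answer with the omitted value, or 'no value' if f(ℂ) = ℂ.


Little Picard bounds the complement of f(ℂ) to at most one point.
For every w ∈ ℂ, the equation p(z) − w = 0 is a nonconstant polynomial in z and hence has at least one root by the fundamental theorem of algebra. So p is surjective onto ℂ, omitting no value.

Omitted value: no value.


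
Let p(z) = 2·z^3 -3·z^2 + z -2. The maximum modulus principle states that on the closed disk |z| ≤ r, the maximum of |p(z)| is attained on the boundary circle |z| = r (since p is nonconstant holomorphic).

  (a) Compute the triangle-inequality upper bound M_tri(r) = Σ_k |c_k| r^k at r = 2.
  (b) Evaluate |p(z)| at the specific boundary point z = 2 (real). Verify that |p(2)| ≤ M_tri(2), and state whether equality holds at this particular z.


Coefficients: c_0 = -2, c_1 = 1, c_2 = -3, c_3 = 2. Radius r = 2.
Part (a). Triangle bound: M_tri(r) = Σ_k |c_k| r^k
  = |-2|·2^0 + |1|·2^1 + |-3|·2^2 + |2|·2^3
  = 2 + 2 + 12 + 16 = 32.
This bounds M(r) := max_{|z|=r} |p(z)| from above; equality holds iff all terms c_k z^k can be made to align in phase at a single z on |z|=r.
Part (b). At z = 2 (real, on the circle |z| = r):
  p(2) = (-2)·2^0 + (1)·2^1 + (-3)·2^2 + (2)·2^3 = 4.
  |p(2)| = 4.
Check: |p(2)| = 4 ≤ 32 = M_tri(2). ✓ Equality does not hold at z = 2 (the coefficients have mixed signs, so the terms do not all align in phase there).

M_tri(2) = 32; |p(2)| = 4; equality at z=2: no.


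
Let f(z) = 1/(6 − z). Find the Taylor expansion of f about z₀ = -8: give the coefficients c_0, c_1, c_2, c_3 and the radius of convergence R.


Let w = z − z₀, so z = z₀ + w.
Then 6 − z = 6 − (z₀ + w) = (6 − z₀) − w = 14 − w.
f(z) = 1/(14 − w) = (1/(14)) · 1/(1 − w/(14)) = Σ_{n≥0} w^n / (14)^(n+1).
So c_n = 1/(14)^(n+1):
  c_0 = 1/(14)^1 = 1/14.
  c_1 = 1/(14)^2 = 1/196.
  c_2 = 1/(14)^3 = 1/2744.
  c_3 = 1/(14)^4 = 1/38416.
The series is valid for |w/d| < 1, i.e. |z − z₀| < |d|.
Radius of convergence: R = |6 − z₀| = |14| = 14 (distance from z₀ to the singularity z = 6).

c_0 = 1/14, c_1 = 1/196, c_2 = 1/2744, c_3 = 1/38416; R = 14.


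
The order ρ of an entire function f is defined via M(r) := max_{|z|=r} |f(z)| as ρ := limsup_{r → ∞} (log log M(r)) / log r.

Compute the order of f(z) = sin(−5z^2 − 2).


Write sin(w) = (e^{iw} ± e^{−iw})/(2 or 2i), so |sin(w)| ≤ e^{|w|}. With w = −5z^2 − 2, |w| ≤ 5r^2 + 2 on |z|=r, giving M(r) ≤ e^{5r^2 + 2} and ρ ≤ 2. For the lower bound, choose z on |z|=r with -5z^2 purely imaginary of modulus 5r^2; then |sin(−5z^2 − 2)| grows like e^{5r^2}/2, so ρ ≥ 2. Hence ρ = 2.
Therefore ρ = 2.

Order ρ = 2.


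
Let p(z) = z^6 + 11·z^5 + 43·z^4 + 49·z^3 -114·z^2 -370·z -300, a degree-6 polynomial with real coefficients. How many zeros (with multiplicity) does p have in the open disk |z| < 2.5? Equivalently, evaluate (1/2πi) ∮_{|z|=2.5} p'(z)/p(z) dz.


The zeros of p are: (-3 + 1i), (-3 - 1i), (-2 + 1i), (-2 - 1i), -3, 2.
Their magnitudes are: 3.162, 3.162, 2.236, 2.236, 3, 2.
Zeros with |z| < R = 2.5: (-2 + 1i), (-2 - 1i), 2.
Count = 3.
By the argument principle, (1/2πi) ∮_{|z|=R} p'(z)/p(z) dz equals exactly this count.

Number of zeros inside |z| < 2.5: 3.


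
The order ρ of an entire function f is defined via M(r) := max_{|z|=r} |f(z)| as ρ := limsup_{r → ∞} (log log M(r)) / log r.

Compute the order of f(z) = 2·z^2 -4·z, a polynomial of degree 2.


|f(z)| ≤ Σ|c_k|·r^k = O(r^2) as r → ∞. Polynomial growth is O(e^{r^ε}) for every ε > 0 (since r^2/e^{r^ε} → 0), so ρ ≤ ε for all ε > 0, i.e. ρ = 0. Every nonconstant polynomial has order 0.
Therefore ρ = 0.

Order ρ = 0.


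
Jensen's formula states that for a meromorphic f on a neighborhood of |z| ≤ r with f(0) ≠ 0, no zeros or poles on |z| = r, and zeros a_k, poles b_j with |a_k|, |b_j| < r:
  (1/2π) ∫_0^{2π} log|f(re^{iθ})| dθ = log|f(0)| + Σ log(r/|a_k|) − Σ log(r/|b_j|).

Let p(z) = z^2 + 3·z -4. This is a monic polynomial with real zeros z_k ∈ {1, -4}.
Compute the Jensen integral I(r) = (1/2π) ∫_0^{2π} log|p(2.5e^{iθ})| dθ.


Zeros: -4, 1; r = 2.5.
Inside |z| < r: 1. Outside (|z| ≥ r): -4.
p(0) = -4, so log|p(0)| = log(4) = 1.3863.
Apply Jensen: I(r) = log|p(0)| + Σ_k log(r/|z_k|), summed over zeros inside |z| < r.
  log(r/|z_k|) for z_k = 1: log(2.5/1) = 0.9163
  Outside zeros (-4) contribute nothing to the Jensen sum.
Sum over inside zeros: 0.9163.
I(r) = log|p(0)| + (inside sum) = 1.3863 + 0.9163 = 2.3026.
Note: since some zeros are outside |z| ≤ r, the simplified n·log(r) form does NOT apply — only the inside zeros contribute.

I(r) ≈ 2.3026.


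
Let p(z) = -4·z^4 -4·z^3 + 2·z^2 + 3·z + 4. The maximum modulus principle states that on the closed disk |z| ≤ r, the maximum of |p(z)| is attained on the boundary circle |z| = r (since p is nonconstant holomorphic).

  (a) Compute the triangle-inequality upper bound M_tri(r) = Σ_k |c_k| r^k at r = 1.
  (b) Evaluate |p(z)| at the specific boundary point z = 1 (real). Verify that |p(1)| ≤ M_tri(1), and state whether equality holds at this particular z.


Coefficients: c_0 = 4, c_1 = 3, c_2 = 2, c_3 = -4, c_4 = -4. Radius r = 1.
Part (a). Triangle bound: M_tri(r) = Σ_k |c_k| r^k
  = |4|·1^0 + |3|·1^1 + |2|·1^2 + |-4|·1^3 + |-4|·1^4
  = 4 + 3 + 2 + 4 + 4 = 17.
This bounds M(r) := max_{|z|=r} |p(z)| from above; equality holds iff all terms c_k z^k can be made to align in phase at a single z on |z|=r.
Part (b). At z = 1 (real, on the circle |z| = r):
  p(1) = (4)·1^0 + (3)·1^1 + (2)·1^2 + (-4)·1^3 + (-4)·1^4 = 1.
  |p(1)| = 1.
Check: |p(1)| = 1 ≤ 17 = M_tri(1). ✓ Equality does not hold at z = 1 (the coefficients have mixed signs, so the terms do not all align in phase there).

M_tri(1) = 17; |p(1)| = 1; equality at z=1: no.


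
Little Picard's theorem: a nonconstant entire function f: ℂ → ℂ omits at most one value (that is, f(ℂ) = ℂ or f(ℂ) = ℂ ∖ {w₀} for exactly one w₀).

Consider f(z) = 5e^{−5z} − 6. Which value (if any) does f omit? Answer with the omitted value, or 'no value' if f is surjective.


Little Picard bounds the complement of f(ℂ) to at most one point.
e^{−5z} is never zero on ℂ, so 5·e^{−5z} takes every value in ℂ ∖ {0}. Adding -6 shifts the range to ℂ ∖ {-6}. Thus f omits exactly the value -6.

Omitted value: -6.


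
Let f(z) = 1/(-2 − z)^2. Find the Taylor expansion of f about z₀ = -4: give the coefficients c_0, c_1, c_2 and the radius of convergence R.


Let w = z − z₀, so z = z₀ + w.
Then -2 − z = -2 − (z₀ + w) = (-2 − z₀) − w = 2 − w.
f(z) = 1/(2 − w)^2 = (1/(2)^2) · (1 − w/(2))^{−2}.
By the binomial series (1−u)^{−2} = Σ_{n≥0} C(n+1, 1) u^n for |u|<1, with u = w/(2):
  c_n = C(n+1, 1) / (2)^(n+2).
  c_0 = 1/(2)^2 = 1/4.
  c_1 = 2/(2)^3 = 1/4.
  c_2 = 3/(2)^4 = 3/16.
The series is valid for |w/d| < 1, i.e. |z − z₀| < |d|.
Radius of convergence: R = |-2 − z₀| = |2| = 2 (distance from z₀ to the singularity z = -2).

c_0 = 1/4, c_1 = 1/4, c_2 = 3/16; R = 2.


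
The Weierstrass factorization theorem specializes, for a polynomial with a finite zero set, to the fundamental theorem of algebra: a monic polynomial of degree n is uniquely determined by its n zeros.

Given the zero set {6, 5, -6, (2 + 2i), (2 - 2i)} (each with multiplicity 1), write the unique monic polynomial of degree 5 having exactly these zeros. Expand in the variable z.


The polynomial is p(z) = ∏_{α ∈ S} (z − α), where S = {6, 5, -6, (2 + 2i), (2 - 2i)}.
Expanding the product yields: p(z) = z^5 -9·z^4 -8·z^3 + 284·z^2 -1008·z + 1440.
Note conjugate pairs combine to real quadratics: (z − (2+2i))(z − (2−2i)) = z² − 4z + 8.
The resulting polynomial has degree 5 and real coefficients as required.

p(z) = z^5 -9·z^4 -8·z^3 + 284·z^2 -1008·z + 1440.


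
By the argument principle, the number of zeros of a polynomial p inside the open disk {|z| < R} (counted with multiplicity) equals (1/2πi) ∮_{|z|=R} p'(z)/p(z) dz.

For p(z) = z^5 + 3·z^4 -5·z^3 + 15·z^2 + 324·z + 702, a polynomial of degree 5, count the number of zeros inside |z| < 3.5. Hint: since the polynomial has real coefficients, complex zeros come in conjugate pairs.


The zeros of p are: -3, (3 + 3i), (3 - 3i), (-3 + 2i), (-3 - 2i).
Their magnitudes are: 3, 4.243, 4.243, 3.606, 3.606.
Zeros with |z| < R = 3.5: -3.
Count = 1.
By the argument principle, (1/2πi) ∮_{|z|=R} p'(z)/p(z) dz equals exactly this count.

Number of zeros inside |z| < 3.5: 1.


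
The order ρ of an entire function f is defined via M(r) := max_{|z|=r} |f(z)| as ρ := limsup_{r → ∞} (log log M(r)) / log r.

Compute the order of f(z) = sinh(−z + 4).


sinh(w) is a linear combination of e^{iw} and e^{−iw} (or e^w, e^{−w} in the hyperbolic case), so |sinh(w)| ≤ e^{|w|}. With w = −z + 4, |w| ≤ 1|z| + 4 = 1r + 4 on |z| = r, giving M(r) ≤ e^{1r + 4}, so ρ ≤ 1. On a suitable ray (z = it for sin/cos; z = t for sinh/cosh, t real → ∞), |sinh(−z + 4)| grows like e^{1|t|}/2, so ρ ≥ 1. Hence ρ = 1.
Therefore ρ = 1.

Order ρ = 1.


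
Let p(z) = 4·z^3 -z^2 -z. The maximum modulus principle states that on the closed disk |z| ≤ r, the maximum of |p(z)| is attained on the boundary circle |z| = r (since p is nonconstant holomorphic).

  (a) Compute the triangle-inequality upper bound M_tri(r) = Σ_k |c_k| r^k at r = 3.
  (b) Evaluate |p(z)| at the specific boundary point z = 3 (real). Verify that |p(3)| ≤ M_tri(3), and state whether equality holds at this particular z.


Coefficients: c_0 = 0, c_1 = -1, c_2 = -1, c_3 = 4. Radius r = 3.
Part (a). Triangle bound: M_tri(r) = Σ_k |c_k| r^k
  = |0|·3^0 + |-1|·3^1 + |-1|·3^2 + |4|·3^3
  = 0 + 3 + 9 + 108 = 120.
This bounds M(r) := max_{|z|=r} |p(z)| from above; equality holds iff all terms c_k z^k can be made to align in phase at a single z on |z|=r.
Part (b). At z = 3 (real, on the circle |z| = r):
  p(3) = (0)·3^0 + (-1)·3^1 + (-1)·3^2 + (4)·3^3 = 96.
  |p(3)| = 96.
Check: |p(3)| = 96 ≤ 120 = M_tri(3). ✓ Equality does not hold at z = 3 (the coefficients have mixed signs, so the terms do not all align in phase there).

M_tri(3) = 120; |p(3)| = 96; equality at z=3: no.


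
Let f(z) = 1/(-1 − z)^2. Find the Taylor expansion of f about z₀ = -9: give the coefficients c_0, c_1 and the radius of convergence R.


Let w = z − z₀, so z = z₀ + w.
Then -1 − z = -1 − (z₀ + w) = (-1 − z₀) − w = 8 − w.
f(z) = 1/(8 − w)^2 = (1/(8)^2) · (1 − w/(8))^{−2}.
By the binomial series (1−u)^{−2} = Σ_{n≥0} C(n+1, 1) u^n for |u|<1, with u = w/(8):
  c_n = C(n+1, 1) / (8)^(n+2).
  c_0 = 1/(8)^2 = 1/64.
  c_1 = 2/(8)^3 = 1/256.
The series is valid for |w/d| < 1, i.e. |z − z₀| < |d|.
Radius of convergence: R = |-1 − z₀| = |8| = 8 (distance from z₀ to the singularity z = -1).

c_0 = 1/64, c_1 = 1/256; R = 8.


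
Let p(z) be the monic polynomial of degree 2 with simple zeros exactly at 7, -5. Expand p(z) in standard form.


The polynomial is p(z) = ∏_{α ∈ S} (z − α), where S = {7, -5}.
Expanding the product yields: p(z) = z^2 -2·z -35.
The resulting polynomial has degree 2 and real coefficients as required.

p(z) = z^2 -2·z -35.


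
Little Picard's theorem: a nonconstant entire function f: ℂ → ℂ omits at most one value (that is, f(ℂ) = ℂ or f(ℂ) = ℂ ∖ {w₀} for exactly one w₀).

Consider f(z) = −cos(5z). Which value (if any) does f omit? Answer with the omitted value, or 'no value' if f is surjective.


Little Picard bounds the complement of f(ℂ) to at most one point.
cos is entire and surjective onto ℂ: for every w ∈ ℂ, cos(ζ) = w has a solution ζ ∈ ℂ (e.g., via the complex inverse arccos). With ζ = 5z this gives z = ζ/(5). Then -1·cos(5z) takes every value in -1·ℂ = ℂ, and adding 0 is a bijection of ℂ. So f is surjective and omits no value. (Note: only on the real line is cos bounded by [−1, 1].)

Omitted value: no value.


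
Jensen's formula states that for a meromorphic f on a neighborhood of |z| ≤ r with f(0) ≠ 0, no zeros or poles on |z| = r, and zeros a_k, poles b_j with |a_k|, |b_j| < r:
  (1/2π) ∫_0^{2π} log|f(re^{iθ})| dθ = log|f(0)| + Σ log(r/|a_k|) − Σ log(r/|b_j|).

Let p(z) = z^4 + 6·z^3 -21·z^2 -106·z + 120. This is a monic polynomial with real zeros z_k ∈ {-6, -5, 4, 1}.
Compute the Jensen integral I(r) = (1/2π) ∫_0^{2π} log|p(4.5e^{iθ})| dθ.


Zeros: -6, -5, 1, 4; r = 4.5.
Inside |z| < r: 1, 4. Outside (|z| ≥ r): -6, -5.
p(0) = 120, so log|p(0)| = log(120) = 4.7875.
Apply Jensen: I(r) = log|p(0)| + Σ_k log(r/|z_k|), summed over zeros inside |z| < r.
  log(r/|z_k|) for z_k = 4: log(4.5/4) = 0.1178
  log(r/|z_k|) for z_k = 1: log(4.5/1) = 1.5041
  Outside zeros (-6, -5) contribute nothing to the Jensen sum.
Sum over inside zeros: 1.6219.
I(r) = log|p(0)| + (inside sum) = 4.7875 + 1.6219 = 6.4094.
Note: since some zeros are outside |z| ≤ r, the simplified n·log(r) form does NOT apply — only the inside zeros contribute.

I(r) ≈ 6.4094.


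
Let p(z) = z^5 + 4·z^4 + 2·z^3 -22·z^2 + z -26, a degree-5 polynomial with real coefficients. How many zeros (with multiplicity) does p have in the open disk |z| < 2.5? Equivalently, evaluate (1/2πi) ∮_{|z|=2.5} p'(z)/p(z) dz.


The zeros of p are: 2, (0 + 1i), (0 - 1i), (-3 + 2i), (-3 - 2i).
Their magnitudes are: 2, 1, 1, 3.606, 3.606.
Zeros with |z| < R = 2.5: 2, (0 + 1i), (0 - 1i).
Count = 3.
By the argument principle, (1/2πi) ∮_{|z|=R} p'(z)/p(z) dz equals exactly this count.

Number of zeros inside |z| < 2.5: 3.


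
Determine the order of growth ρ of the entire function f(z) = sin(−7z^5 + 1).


Write sin(w) = (e^{iw} ± e^{−iw})/(2 or 2i), so |sin(w)| ≤ e^{|w|}. With w = −7z^5 + 1, |w| ≤ 7r^5 + 1 on |z|=r, giving M(r) ≤ e^{7r^5 + 1} and ρ ≤ 5. For the lower bound, choose z on |z|=r with -7z^5 purely imaginary of modulus 7r^5; then |sin(−7z^5 + 1)| grows like e^{7r^5}/2, so ρ ≥ 5. Hence ρ = 5.
Therefore ρ = 5.

Order ρ = 5.


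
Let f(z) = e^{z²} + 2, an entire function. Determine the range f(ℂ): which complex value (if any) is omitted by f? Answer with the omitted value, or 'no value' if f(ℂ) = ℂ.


Little Picard bounds the complement of f(ℂ) to at most one point.
The exponent g(z) = z² is a nonconstant polynomial, hence surjective onto ℂ. So e^{g(z)} takes every value in {e^w : w ∈ ℂ} = ℂ ∖ {0}. Adding 2 shifts the range to ℂ ∖ {2}. f omits exactly 2.

Omitted value: 2.


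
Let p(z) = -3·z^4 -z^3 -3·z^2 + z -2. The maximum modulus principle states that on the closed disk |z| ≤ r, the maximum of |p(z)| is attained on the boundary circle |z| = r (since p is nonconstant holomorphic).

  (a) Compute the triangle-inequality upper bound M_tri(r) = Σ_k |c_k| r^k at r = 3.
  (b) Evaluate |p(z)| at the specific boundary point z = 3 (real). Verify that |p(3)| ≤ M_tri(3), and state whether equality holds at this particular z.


Coefficients: c_0 = -2, c_1 = 1, c_2 = -3, c_3 = -1, c_4 = -3. Radius r = 3.
Part (a). Triangle bound: M_tri(r) = Σ_k |c_k| r^k
  = |-2|·3^0 + |1|·3^1 + |-3|·3^2 + |-1|·3^3 + |-3|·3^4
  = 2 + 3 + 27 + 27 + 243 = 302.
This bounds M(r) := max_{|z|=r} |p(z)| from above; equality holds iff all terms c_k z^k can be made to align in phase at a single z on |z|=r.
Part (b). At z = 3 (real, on the circle |z| = r):
  p(3) = (-2)·3^0 + (1)·3^1 + (-3)·3^2 + (-1)·3^3 + (-3)·3^4 = -296.
  |p(3)| = 296.
Check: |p(3)| = 296 ≤ 302 = M_tri(3). ✓ Equality does not hold at z = 3 (the coefficients have mixed signs, so the terms do not all align in phase there).

M_tri(3) = 302; |p(3)| = 296; equality at z=3: no.


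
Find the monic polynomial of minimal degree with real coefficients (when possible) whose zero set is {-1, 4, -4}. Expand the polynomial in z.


The polynomial is p(z) = ∏_{α ∈ S} (z − α), where S = {-1, 4, -4}.
Expanding the product yields: p(z) = z^3 + z^2 -16·z -16.
The resulting polynomial has degree 3 and real coefficients as required.

p(z) = z^3 + z^2 -16·z -16.


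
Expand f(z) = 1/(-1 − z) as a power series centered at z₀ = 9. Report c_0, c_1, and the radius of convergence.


Let w = z − z₀, so z = z₀ + w.
Then -1 − z = -1 − (z₀ + w) = (-1 − z₀) − w = -10 − w.
f(z) = 1/(-10 − w) = (1/(-10)) · 1/(1 − w/(-10)) = Σ_{n≥0} w^n / (-10)^(n+1).
So c_n = 1/(-10)^(n+1):
  c_0 = 1/(-10)^1 = -1/10.
  c_1 = 1/(-10)^2 = 1/100.
The series is valid for |w/d| < 1, i.e. |z − z₀| < |d|.
Radius of convergence: R = |-1 − z₀| = |-10| = 10 (distance from z₀ to the singularity z = -1).

c_0 = -1/10, c_1 = 1/100; R = 10.


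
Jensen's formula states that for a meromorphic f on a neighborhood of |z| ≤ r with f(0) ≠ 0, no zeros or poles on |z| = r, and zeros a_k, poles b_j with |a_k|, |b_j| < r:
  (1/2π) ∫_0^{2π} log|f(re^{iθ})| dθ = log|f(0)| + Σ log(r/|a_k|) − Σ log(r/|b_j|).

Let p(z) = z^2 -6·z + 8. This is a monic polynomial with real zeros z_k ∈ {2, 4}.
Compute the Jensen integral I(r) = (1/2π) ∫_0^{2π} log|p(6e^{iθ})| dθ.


Zeros: 2, 4; r = 6.
Inside |z| < r: 2, 4. Outside (|z| ≥ r): ∅.
p(0) = 8, so log|p(0)| = log(8) = 2.0794.
Apply Jensen: I(r) = log|p(0)| + Σ_k log(r/|z_k|), summed over zeros inside |z| < r.
  log(r/|z_k|) for z_k = 2: log(6/2) = 1.0986
  log(r/|z_k|) for z_k = 4: log(6/4) = 0.4055
Sum over inside zeros: 1.5041.
I(r) = log|p(0)| + (inside sum) = 2.0794 + 1.5041 = 3.5835.
Closed form (all zeros inside, monic): I(r) = n·log(r) = 2·log(6) = 3.5835. ✓

I(r) ≈ 3.5835.


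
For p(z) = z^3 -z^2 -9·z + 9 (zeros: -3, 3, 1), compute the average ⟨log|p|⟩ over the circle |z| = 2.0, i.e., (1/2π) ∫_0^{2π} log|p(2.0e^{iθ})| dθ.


Zeros: -3, 1, 3; r = 2.0.
Inside |z| < r: 1. Outside (|z| ≥ r): -3, 3.
p(0) = 9, so log|p(0)| = log(9) = 2.1972.
Apply Jensen: I(r) = log|p(0)| + Σ_k log(r/|z_k|), summed over zeros inside |z| < r.
  log(r/|z_k|) for z_k = 1: log(2.0/1) = 0.6931
  Outside zeros (-3, 3) contribute nothing to the Jensen sum.
Sum over inside zeros: 0.6931.
I(r) = log|p(0)| + (inside sum) = 2.1972 + 0.6931 = 2.8904.
Note: since some zeros are outside |z| ≤ r, the simplified n·log(r) form does NOT apply — only the inside zeros contribute.

I(r) ≈ 2.8904.


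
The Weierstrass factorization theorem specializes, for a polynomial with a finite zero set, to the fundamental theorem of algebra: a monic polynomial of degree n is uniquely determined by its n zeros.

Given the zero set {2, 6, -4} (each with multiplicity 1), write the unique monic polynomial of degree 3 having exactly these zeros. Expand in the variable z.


The polynomial is p(z) = ∏_{α ∈ S} (z − α), where S = {2, 6, -4}.
Expanding the product yields: p(z) = z^3 -4·z^2 -20·z + 48.
The resulting polynomial has degree 3 and real coefficients as required.

p(z) = z^3 -4·z^2 -20·z + 48.


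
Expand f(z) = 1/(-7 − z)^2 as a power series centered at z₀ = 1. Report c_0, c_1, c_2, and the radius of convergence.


Let w = z − z₀, so z = z₀ + w.
Then -7 − z = -7 − (z₀ + w) = (-7 − z₀) − w = -8 − w.
f(z) = 1/(-8 − w)^2 = (1/(-8)^2) · (1 − w/(-8))^{−2}.
By the binomial series (1−u)^{−2} = Σ_{n≥0} C(n+1, 1) u^n for |u|<1, with u = w/(-8):
  c_n = C(n+1, 1) / (-8)^(n+2).
  c_0 = 1/(-8)^2 = 1/64.
  c_1 = 2/(-8)^3 = -1/256.
  c_2 = 3/(-8)^4 = 3/4096.
The series is valid for |w/d| < 1, i.e. |z − z₀| < |d|.
Radius of convergence: R = |-7 − z₀| = |-8| = 8 (distance from z₀ to the singularity z = -7).

c_0 = 1/64, c_1 = -1/256, c_2 = 3/4096; R = 8.


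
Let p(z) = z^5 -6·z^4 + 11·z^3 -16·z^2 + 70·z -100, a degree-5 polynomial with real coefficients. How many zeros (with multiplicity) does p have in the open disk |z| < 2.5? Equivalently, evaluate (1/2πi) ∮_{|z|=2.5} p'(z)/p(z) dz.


The zeros of p are: (3 + 1i), (3 - 1i), (-1 + 2i), (-1 - 2i), 2.
Their magnitudes are: 3.162, 3.162, 2.236, 2.236, 2.
Zeros with |z| < R = 2.5: (-1 + 2i), (-1 - 2i), 2.
Count = 3.
By the argument principle, (1/2πi) ∮_{|z|=R} p'(z)/p(z) dz equals exactly this count.

Number of zeros inside |z| < 2.5: 3.


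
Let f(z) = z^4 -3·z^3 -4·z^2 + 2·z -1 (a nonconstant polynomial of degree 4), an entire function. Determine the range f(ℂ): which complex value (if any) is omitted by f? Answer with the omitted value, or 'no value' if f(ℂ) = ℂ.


Little Picard bounds the complement of f(ℂ) to at most one point.
For every w ∈ ℂ, the equation p(z) − w = 0 is a nonconstant polynomial in z and hence has at least one root by the fundamental theorem of algebra. So p is surjective onto ℂ, omitting no value.

Omitted value: no value.


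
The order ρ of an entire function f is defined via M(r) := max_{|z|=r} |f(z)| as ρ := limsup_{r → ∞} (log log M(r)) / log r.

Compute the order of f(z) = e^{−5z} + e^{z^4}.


Each summand is entire of order 1 and 4 respectively (as in the single-exponential case). The order of a sum is at most the max of the orders, so ρ ≤ 4. For the lower bound: on |z|=r choose arg z so that 1z^4 is real positive; then |e^{1z^4}| = e^{1r^4} while |e^{-5z}| ≤ e^{5r^1} = o(e^{1r^4}). So |f| ≥ e^{1r^4}(1 − o(1)) and ρ ≥ 4. Hence ρ = max(1, 4) = 4.
Therefore ρ = 4.

Order ρ = 4.


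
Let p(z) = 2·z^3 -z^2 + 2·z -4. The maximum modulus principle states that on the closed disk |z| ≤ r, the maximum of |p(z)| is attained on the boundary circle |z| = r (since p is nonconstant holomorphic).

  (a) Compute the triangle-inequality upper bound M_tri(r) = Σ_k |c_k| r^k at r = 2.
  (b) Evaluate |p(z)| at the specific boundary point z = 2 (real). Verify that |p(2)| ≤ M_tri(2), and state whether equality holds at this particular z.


Coefficients: c_0 = -4, c_1 = 2, c_2 = -1, c_3 = 2. Radius r = 2.
Part (a). Triangle bound: M_tri(r) = Σ_k |c_k| r^k
  = |-4|·2^0 + |2|·2^1 + |-1|·2^2 + |2|·2^3
  = 4 + 4 + 4 + 16 = 28.
This bounds M(r) := max_{|z|=r} |p(z)| from above; equality holds iff all terms c_k z^k can be made to align in phase at a single z on |z|=r.
Part (b). At z = 2 (real, on the circle |z| = r):
  p(2) = (-4)·2^0 + (2)·2^1 + (-1)·2^2 + (2)·2^3 = 12.
  |p(2)| = 12.
Check: |p(2)| = 12 ≤ 28 = M_tri(2). ✓ Equality does not hold at z = 2 (the coefficients have mixed signs, so the terms do not all align in phase there).

M_tri(2) = 28; |p(2)| = 12; equality at z=2: no.


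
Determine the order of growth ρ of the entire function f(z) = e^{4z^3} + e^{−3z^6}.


Each summand is entire of order 3 and 6 respectively (as in the single-exponential case). The order of a sum is at most the max of the orders, so ρ ≤ 6. For the lower bound: on |z|=r choose arg z so that -3z^6 is real positive; then |e^{-3z^6}| = e^{3r^6} while |e^{4z^3}| ≤ e^{4r^3} = o(e^{3r^6}). So |f| ≥ e^{3r^6}(1 − o(1)) and ρ ≥ 6. Hence ρ = max(3, 6) = 6.
Therefore ρ = 6.

Order ρ = 6.


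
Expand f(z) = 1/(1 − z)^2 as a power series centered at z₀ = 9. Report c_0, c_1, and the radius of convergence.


Let w = z − z₀, so z = z₀ + w.
Then 1 − z = 1 − (z₀ + w) = (1 − z₀) − w = -8 − w.
f(z) = 1/(-8 − w)^2 = (1/(-8)^2) · (1 − w/(-8))^{−2}.
By the binomial series (1−u)^{−2} = Σ_{n≥0} C(n+1, 1) u^n for |u|<1, with u = w/(-8):
  c_n = C(n+1, 1) / (-8)^(n+2).
  c_0 = 1/(-8)^2 = 1/64.
  c_1 = 2/(-8)^3 = -1/256.
The series is valid for |w/d| < 1, i.e. |z − z₀| < |d|.
Radius of convergence: R = |1 − z₀| = |-8| = 8 (distance from z₀ to the singularity z = 1).

c_0 = 1/64, c_1 = -1/256; R = 8.


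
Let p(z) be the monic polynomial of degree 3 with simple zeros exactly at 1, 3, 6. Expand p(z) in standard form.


The polynomial is p(z) = ∏_{α ∈ S} (z − α), where S = {1, 3, 6}.
Expanding the product yields: p(z) = z^3 -10·z^2 + 27·z -18.
The resulting polynomial has degree 3 and real coefficients as required.

p(z) = z^3 -10·z^2 + 27·z -18.


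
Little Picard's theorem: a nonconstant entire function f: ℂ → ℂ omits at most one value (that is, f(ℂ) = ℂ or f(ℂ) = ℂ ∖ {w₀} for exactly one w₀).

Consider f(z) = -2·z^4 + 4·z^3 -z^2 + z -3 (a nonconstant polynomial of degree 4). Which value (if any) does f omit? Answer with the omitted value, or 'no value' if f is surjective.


Little Picard bounds the complement of f(ℂ) to at most one point.
For every w ∈ ℂ, the equation p(z) − w = 0 is a nonconstant polynomial in z and hence has at least one root by the fundamental theorem of algebra. So p is surjective onto ℂ, omitting no value.

Omitted value: no value.


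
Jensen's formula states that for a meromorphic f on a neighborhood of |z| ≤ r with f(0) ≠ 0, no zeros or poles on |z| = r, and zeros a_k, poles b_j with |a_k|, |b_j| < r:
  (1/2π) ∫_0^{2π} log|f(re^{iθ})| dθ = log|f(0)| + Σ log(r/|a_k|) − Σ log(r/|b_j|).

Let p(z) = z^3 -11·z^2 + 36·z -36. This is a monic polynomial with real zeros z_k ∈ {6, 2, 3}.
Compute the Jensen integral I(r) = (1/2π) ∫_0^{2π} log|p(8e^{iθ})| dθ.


Zeros: 2, 3, 6; r = 8.
Inside |z| < r: 2, 3, 6. Outside (|z| ≥ r): ∅.
p(0) = -36, so log|p(0)| = log(36) = 3.5835.
Apply Jensen: I(r) = log|p(0)| + Σ_k log(r/|z_k|), summed over zeros inside |z| < r.
  log(r/|z_k|) for z_k = 6: log(8/6) = 0.2877
  log(r/|z_k|) for z_k = 2: log(8/2) = 1.3863
  log(r/|z_k|) for z_k = 3: log(8/3) = 0.9808
Sum over inside zeros: 2.6548.
I(r) = log|p(0)| + (inside sum) = 3.5835 + 2.6548 = 6.2383.
Closed form (all zeros inside, monic): I(r) = n·log(r) = 3·log(8) = 6.2383. ✓

I(r) ≈ 6.2383.


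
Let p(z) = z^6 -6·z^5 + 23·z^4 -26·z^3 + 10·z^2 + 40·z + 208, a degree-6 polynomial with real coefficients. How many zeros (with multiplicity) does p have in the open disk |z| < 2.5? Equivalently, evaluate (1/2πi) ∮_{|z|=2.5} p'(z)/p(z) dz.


The zeros of p are: (-1 + 1i), (-1 - 1i), (2 + 2i), (2 - 2i), (2 + 3i), (2 - 3i).
Their magnitudes are: 1.414, 1.414, 2.828, 2.828, 3.606, 3.606.
Zeros with |z| < R = 2.5: (-1 + 1i), (-1 - 1i).
Count = 2.
By the argument principle, (1/2πi) ∮_{|z|=R} p'(z)/p(z) dz equals exactly this count.

Number of zeros inside |z| < 2.5: 2.


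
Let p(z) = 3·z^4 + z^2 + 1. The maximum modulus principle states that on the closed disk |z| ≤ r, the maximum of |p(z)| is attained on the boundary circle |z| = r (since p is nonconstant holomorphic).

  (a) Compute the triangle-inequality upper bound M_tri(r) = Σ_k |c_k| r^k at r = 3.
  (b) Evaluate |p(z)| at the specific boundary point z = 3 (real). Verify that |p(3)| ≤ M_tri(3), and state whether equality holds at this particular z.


Coefficients: c_0 = 1, c_1 = 0, c_2 = 1, c_3 = 0, c_4 = 3. Radius r = 3.
Part (a). Triangle bound: M_tri(r) = Σ_k |c_k| r^k
  = |1|·3^0 + |0|·3^1 + |1|·3^2 + |0|·3^3 + |3|·3^4
  = 1 + 0 + 9 + 0 + 243 = 253.
This bounds M(r) := max_{|z|=r} |p(z)| from above; equality holds iff all terms c_k z^k can be made to align in phase at a single z on |z|=r.
Part (b). At z = 3 (real, on the circle |z| = r):
  p(3) = (1)·3^0 + (0)·3^1 + (1)·3^2 + (0)·3^3 + (3)·3^4 = 253.
  |p(3)| = 253.
Since all nonzero coefficients share the same sign, |p(3)| = 253 = M_tri(3); the triangle bound is attained at z = 3, so in fact M(r) = 253.

M_tri(3) = 253; |p(3)| = 253; equality at z=3: yes.


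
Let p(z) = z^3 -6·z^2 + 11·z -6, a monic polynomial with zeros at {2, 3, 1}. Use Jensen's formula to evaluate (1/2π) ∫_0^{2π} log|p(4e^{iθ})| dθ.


Zeros: 1, 2, 3; r = 4.
Inside |z| < r: 1, 2, 3. Outside (|z| ≥ r): ∅.
p(0) = -6, so log|p(0)| = log(6) = 1.7918.
Apply Jensen: I(r) = log|p(0)| + Σ_k log(r/|z_k|), summed over zeros inside |z| < r.
  log(r/|z_k|) for z_k = 2: log(4/2) = 0.6931
  log(r/|z_k|) for z_k = 3: log(4/3) = 0.2877
  log(r/|z_k|) for z_k = 1: log(4/1) = 1.3863
Sum over inside zeros: 2.3671.
I(r) = log|p(0)| + (inside sum) = 1.7918 + 2.3671 = 4.1589.
Closed form (all zeros inside, monic): I(r) = n·log(r) = 3·log(4) = 4.1589. ✓

I(r) ≈ 4.1589.


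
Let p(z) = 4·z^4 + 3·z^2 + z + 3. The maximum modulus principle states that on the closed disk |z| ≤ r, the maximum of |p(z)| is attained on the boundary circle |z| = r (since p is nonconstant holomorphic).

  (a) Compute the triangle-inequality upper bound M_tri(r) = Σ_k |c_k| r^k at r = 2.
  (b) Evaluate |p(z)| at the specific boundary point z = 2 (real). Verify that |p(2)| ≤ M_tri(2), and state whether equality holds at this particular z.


Coefficients: c_0 = 3, c_1 = 1, c_2 = 3, c_3 = 0, c_4 = 4. Radius r = 2.
Part (a). Triangle bound: M_tri(r) = Σ_k |c_k| r^k
  = |3|·2^0 + |1|·2^1 + |3|·2^2 + |0|·2^3 + |4|·2^4
  = 3 + 2 + 12 + 0 + 64 = 81.
This bounds M(r) := max_{|z|=r} |p(z)| from above; equality holds iff all terms c_k z^k can be made to align in phase at a single z on |z|=r.
Part (b). At z = 2 (real, on the circle |z| = r):
  p(2) = (3)·2^0 + (1)·2^1 + (3)·2^2 + (0)·2^3 + (4)·2^4 = 81.
  |p(2)| = 81.
Since all nonzero coefficients share the same sign, |p(2)| = 81 = M_tri(2); the triangle bound is attained at z = 2, so in fact M(r) = 81.

M_tri(2) = 81; |p(2)| = 81; equality at z=2: yes.


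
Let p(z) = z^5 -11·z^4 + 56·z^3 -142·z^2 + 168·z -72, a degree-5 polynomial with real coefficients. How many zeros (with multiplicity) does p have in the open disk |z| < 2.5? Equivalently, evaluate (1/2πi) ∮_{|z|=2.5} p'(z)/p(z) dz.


The zeros of p are: 2, 2, 1, (3 + 3i), (3 - 3i).
Their magnitudes are: 2, 2, 1, 4.243, 4.243.
Zeros with |z| < R = 2.5: 2, 2, 1.
Count = 3.
By the argument principle, (1/2πi) ∮_{|z|=R} p'(z)/p(z) dz equals exactly this count.

Number of zeros inside |z| < 2.5: 3.


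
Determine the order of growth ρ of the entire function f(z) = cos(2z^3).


Write cos(w) = (e^{iw} ± e^{−iw})/(2 or 2i), so |cos(w)| ≤ e^{|w|}. With w = 2z^3, |w| ≤ 2r^3 + 0 on |z|=r, giving M(r) ≤ e^{2r^3 + 0} and ρ ≤ 3. For the lower bound, choose z on |z|=r with 2z^3 purely imaginary of modulus 2r^3; then |cos(2z^3)| grows like e^{2r^3}/2, so ρ ≥ 3. Hence ρ = 3.
Therefore ρ = 3.

Order ρ = 3.


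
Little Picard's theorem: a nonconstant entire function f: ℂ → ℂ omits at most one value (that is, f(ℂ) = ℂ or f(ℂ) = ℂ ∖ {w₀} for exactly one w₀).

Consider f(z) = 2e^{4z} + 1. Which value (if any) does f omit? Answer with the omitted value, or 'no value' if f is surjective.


Little Picard bounds the complement of f(ℂ) to at most one point.
e^{4z} is never zero on ℂ, so 2·e^{4z} takes every value in ℂ ∖ {0}. Adding 1 shifts the range to ℂ ∖ {1}. Thus f omits exactly the value 1.

Omitted value: 1.


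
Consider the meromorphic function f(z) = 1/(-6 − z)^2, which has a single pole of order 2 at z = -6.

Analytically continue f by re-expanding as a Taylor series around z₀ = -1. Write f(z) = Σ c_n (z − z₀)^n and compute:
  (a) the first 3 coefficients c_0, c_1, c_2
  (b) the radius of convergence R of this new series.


Let w = z − z₀, so z = z₀ + w.
Then -6 − z = -6 − (z₀ + w) = (-6 − z₀) − w = -5 − w.
f(z) = 1/(-5 − w)^2 = (1/(-5)^2) · (1 − w/(-5))^{−2}.
By the binomial series (1−u)^{−2} = Σ_{n≥0} C(n+1, 1) u^n for |u|<1, with u = w/(-5):
  c_n = C(n+1, 1) / (-5)^(n+2).
  c_0 = 1/(-5)^2 = 1/25.
  c_1 = 2/(-5)^3 = -2/125.
  c_2 = 3/(-5)^4 = 3/625.
The series is valid for |w/d| < 1, i.e. |z − z₀| < |d|.
Radius of convergence: R = |-6 − z₀| = |-5| = 5 (distance from z₀ to the singularity z = -6).

c_0 = 1/25, c_1 = -2/125, c_2 = 3/625; R = 5.


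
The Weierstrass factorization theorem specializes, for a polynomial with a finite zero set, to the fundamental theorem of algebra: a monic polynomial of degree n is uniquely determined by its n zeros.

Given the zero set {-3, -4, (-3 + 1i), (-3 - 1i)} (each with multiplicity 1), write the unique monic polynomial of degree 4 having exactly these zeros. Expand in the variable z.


The polynomial is p(z) = ∏_{α ∈ S} (z − α), where S = {-3, -4, (-3 + 1i), (-3 - 1i)}.
Expanding the product yields: p(z) = z^4 + 13·z^3 + 64·z^2 + 142·z + 120.
Note conjugate pairs combine to real quadratics: (z − (-3+1i))(z − (-3−1i)) = z² + 6z + 10.
The resulting polynomial has degree 4 and real coefficients as required.

p(z) = z^4 + 13·z^3 + 64·z^2 + 142·z + 120.


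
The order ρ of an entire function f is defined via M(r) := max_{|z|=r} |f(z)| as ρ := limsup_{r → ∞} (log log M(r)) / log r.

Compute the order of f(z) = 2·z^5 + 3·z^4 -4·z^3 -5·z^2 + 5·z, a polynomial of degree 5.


|f(z)| ≤ Σ|c_k|·r^k = O(r^5) as r → ∞. Polynomial growth is O(e^{r^ε}) for every ε > 0 (since r^5/e^{r^ε} → 0), so ρ ≤ ε for all ε > 0, i.e. ρ = 0. Every nonconstant polynomial has order 0.
Therefore ρ = 0.

Order ρ = 0.


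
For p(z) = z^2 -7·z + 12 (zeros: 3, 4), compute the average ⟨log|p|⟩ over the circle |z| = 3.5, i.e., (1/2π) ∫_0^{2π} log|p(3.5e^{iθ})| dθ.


Zeros: 3, 4; r = 3.5.
Inside |z| < r: 3. Outside (|z| ≥ r): 4.
p(0) = 12, so log|p(0)| = log(12) = 2.4849.
Apply Jensen: I(r) = log|p(0)| + Σ_k log(r/|z_k|), summed over zeros inside |z| < r.
  log(r/|z_k|) for z_k = 3: log(3.5/3) = 0.1542
  Outside zeros (4) contribute nothing to the Jensen sum.
Sum over inside zeros: 0.1542.
I(r) = log|p(0)| + (inside sum) = 2.4849 + 0.1542 = 2.6391.
Note: since some zeros are outside |z| ≤ r, the simplified n·log(r) form does NOT apply — only the inside zeros contribute.

I(r) ≈ 2.6391.


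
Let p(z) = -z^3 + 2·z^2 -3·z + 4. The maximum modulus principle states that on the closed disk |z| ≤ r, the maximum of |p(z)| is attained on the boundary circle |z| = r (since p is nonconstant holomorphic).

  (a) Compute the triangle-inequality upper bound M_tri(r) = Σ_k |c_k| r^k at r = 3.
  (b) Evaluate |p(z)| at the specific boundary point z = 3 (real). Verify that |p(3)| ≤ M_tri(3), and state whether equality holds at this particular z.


Coefficients: c_0 = 4, c_1 = -3, c_2 = 2, c_3 = -1. Radius r = 3.
Part (a). Triangle bound: M_tri(r) = Σ_k |c_k| r^k
  = |4|·3^0 + |-3|·3^1 + |2|·3^2 + |-1|·3^3
  = 4 + 9 + 18 + 27 = 58.
This bounds M(r) := max_{|z|=r} |p(z)| from above; equality holds iff all terms c_k z^k can be made to align in phase at a single z on |z|=r.
Part (b). At z = 3 (real, on the circle |z| = r):
  p(3) = (4)·3^0 + (-3)·3^1 + (2)·3^2 + (-1)·3^3 = -14.
  |p(3)| = 14.
Check: |p(3)| = 14 ≤ 58 = M_tri(3). ✓ Equality does not hold at z = 3 (the coefficients have mixed signs, so the terms do not all align in phase there).

M_tri(3) = 58; |p(3)| = 14; equality at z=3: no.


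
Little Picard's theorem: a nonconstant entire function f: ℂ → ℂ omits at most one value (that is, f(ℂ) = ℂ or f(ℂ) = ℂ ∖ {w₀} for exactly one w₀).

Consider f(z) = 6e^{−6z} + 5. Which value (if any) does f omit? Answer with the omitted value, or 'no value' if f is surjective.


Little Picard bounds the complement of f(ℂ) to at most one point.
e^{−6z} is never zero on ℂ, so 6·e^{−6z} takes every value in ℂ ∖ {0}. Adding 5 shifts the range to ℂ ∖ {5}. Thus f omits exactly the value 5.

Omitted value: 5.


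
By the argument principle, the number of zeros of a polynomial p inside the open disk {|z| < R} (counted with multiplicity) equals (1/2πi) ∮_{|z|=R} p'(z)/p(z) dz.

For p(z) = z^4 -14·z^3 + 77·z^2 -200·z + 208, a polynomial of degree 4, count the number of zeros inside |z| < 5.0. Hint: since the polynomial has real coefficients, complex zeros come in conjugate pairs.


The zeros of p are: (3 + 2i), (3 - 2i), 4, 4.
Their magnitudes are: 3.606, 3.606, 4, 4.
Zeros with |z| < R = 5.0: (3 + 2i), (3 - 2i), 4, 4.
Count = 4.
By the argument principle, (1/2πi) ∮_{|z|=R} p'(z)/p(z) dz equals exactly this count.

Number of zeros inside |z| < 5.0: 4.


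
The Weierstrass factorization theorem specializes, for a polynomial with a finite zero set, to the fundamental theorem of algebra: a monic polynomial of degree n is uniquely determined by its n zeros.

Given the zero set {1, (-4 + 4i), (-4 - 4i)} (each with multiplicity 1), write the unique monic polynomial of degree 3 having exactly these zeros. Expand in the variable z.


The polynomial is p(z) = ∏_{α ∈ S} (z − α), where S = {1, (-4 + 4i), (-4 - 4i)}.
Expanding the product yields: p(z) = z^3 + 7·z^2 + 24·z -32.
Note conjugate pairs combine to real quadratics: (z − (-4+4i))(z − (-4−4i)) = z² + 8z + 32.
The resulting polynomial has degree 3 and real coefficients as required.

p(z) = z^3 + 7·z^2 + 24·z -32.


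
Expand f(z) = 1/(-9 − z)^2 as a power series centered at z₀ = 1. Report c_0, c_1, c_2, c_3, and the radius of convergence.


Let w = z − z₀, so z = z₀ + w.
Then -9 − z = -9 − (z₀ + w) = (-9 − z₀) − w = -10 − w.
f(z) = 1/(-10 − w)^2 = (1/(-10)^2) · (1 − w/(-10))^{−2}.
By the binomial series (1−u)^{−2} = Σ_{n≥0} C(n+1, 1) u^n for |u|<1, with u = w/(-10):
  c_n = C(n+1, 1) / (-10)^(n+2).
  c_0 = 1/(-10)^2 = 1/100.
  c_1 = 2/(-10)^3 = -1/500.
  c_2 = 3/(-10)^4 = 3/10000.
  c_3 = 4/(-10)^5 = -1/25000.
The series is valid for |w/d| < 1, i.e. |z − z₀| < |d|.
Radius of convergence: R = |-9 − z₀| = |-10| = 10 (distance from z₀ to the singularity z = -9).

c_0 = 1/100, c_1 = -1/500, c_2 = 3/10000, c_3 = -1/25000; R = 10.


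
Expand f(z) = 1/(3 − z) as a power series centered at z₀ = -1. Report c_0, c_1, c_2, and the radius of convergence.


Let w = z − z₀, so z = z₀ + w.
Then 3 − z = 3 − (z₀ + w) = (3 − z₀) − w = 4 − w.
f(z) = 1/(4 − w) = (1/(4)) · 1/(1 − w/(4)) = Σ_{n≥0} w^n / (4)^(n+1).
So c_n = 1/(4)^(n+1):
  c_0 = 1/(4)^1 = 1/4.
  c_1 = 1/(4)^2 = 1/16.
  c_2 = 1/(4)^3 = 1/64.
The series is valid for |w/d| < 1, i.e. |z − z₀| < |d|.
Radius of convergence: R = |3 − z₀| = |4| = 4 (distance from z₀ to the singularity z = 3).

c_0 = 1/4, c_1 = 1/16, c_2 = 1/64; R = 4.
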